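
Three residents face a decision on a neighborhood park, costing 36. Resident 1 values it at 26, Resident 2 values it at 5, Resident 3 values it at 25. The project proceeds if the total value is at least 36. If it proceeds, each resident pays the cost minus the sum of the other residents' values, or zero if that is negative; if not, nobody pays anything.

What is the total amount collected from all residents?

11

Total value 56 ≥ cost 36, so it is built.
Resident 1: others sum to 30; max(0, 36 - 30) = 6.
Resident 2: others sum to 51; max(0, 36 - 51) = 0.
Resident 3: others sum to 31; max(0, 36 - 31) = 5.
Total collected = 6 + 0 + 5 = 11.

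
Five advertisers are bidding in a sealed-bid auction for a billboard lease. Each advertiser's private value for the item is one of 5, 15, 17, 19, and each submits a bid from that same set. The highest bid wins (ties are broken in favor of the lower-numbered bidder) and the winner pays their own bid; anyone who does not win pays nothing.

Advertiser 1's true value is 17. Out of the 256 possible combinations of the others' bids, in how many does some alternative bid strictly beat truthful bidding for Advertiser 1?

Others bid (5, 5, 5, 5): truth gives 0; bid 5 gives 12 > 0. Violating.
Others bid (5, 5, 5, 15): truth gives 0; bid 15 gives 2 > 0. Violating.
Others bid (5, 5, 15, 5): truth gives 0; bid 15 gives 2 > 0. Violating.
Others bid (5, 5, 15, 15): truth gives 0; bid 15 gives 2 > 0. Violating.
Others bid (5, 5, 5, 17): truth gives 0; no alternative beats it.
Others bid (5, 5, 5, 19): truth gives 0; no alternative beats it.
(Checking all 256 profiles: 16 have a profitable deviation, 240 do not.)

16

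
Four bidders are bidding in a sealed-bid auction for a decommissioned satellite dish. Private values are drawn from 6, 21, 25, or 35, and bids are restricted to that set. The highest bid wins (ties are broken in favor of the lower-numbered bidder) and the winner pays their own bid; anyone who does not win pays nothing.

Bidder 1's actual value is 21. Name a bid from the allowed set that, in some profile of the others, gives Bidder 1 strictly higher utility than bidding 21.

Suppose Bidder 2 bids 6, Bidder 3 bids 6 and Bidder 4 bids 6.
Bid 21: wins, pays 21, utility 21 - 21 = 0.
Bid 6: wins, pays 6, utility 21 - 6 = 15.
So bidding 6 beats truth here (15 > 0).

6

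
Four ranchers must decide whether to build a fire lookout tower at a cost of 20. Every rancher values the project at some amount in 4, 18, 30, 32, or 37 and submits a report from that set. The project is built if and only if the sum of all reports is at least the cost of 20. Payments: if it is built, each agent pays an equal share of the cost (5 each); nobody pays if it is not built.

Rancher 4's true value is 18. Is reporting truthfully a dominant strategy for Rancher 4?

Check each profile of the others' reports and compare truth against every alternative report.
Others report (4, 4, 4): truth gives 13, best alternative gives 13.
Others report (4, 4, 18): truth gives 13, best alternative gives 13.
Others report (4, 4, 30): truth gives 13, best alternative gives 13.
Others report (4, 4, 32): truth gives 13, best alternative gives 13.
Others report (4, 4, 37): truth gives 13, best alternative gives 13.
Others report (4, 18, 4): truth gives 13, best alternative gives 13.
(Remaining 119 profiles checked similarly; truth is weakly best in each.)
In every case the truthful report is at least as good as any alternative, so it is a dominant strategy.

Yes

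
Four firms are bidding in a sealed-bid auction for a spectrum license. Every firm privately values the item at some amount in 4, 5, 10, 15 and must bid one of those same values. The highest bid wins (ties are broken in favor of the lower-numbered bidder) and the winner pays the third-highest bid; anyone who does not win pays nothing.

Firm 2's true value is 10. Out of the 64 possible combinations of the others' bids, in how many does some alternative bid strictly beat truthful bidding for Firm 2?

Others bid (4, 4, 15): truth gives 0; bid 15 gives 6 > 0. Violating.
Others bid (4, 5, 15): truth gives 0; bid 15 gives 5 > 0. Violating.
Others bid (4, 15, 4): truth gives 0; bid 15 gives 6 > 0. Violating.
Others bid (4, 15, 5): truth gives 0; bid 15 gives 5 > 0. Violating.
Others bid (4, 4, 4): truth gives 6; no alternative beats it.
Others bid (4, 4, 5): truth gives 6; no alternative beats it.
(Checking all 64 profiles: 12 have a profitable deviation, 52 do not.)

12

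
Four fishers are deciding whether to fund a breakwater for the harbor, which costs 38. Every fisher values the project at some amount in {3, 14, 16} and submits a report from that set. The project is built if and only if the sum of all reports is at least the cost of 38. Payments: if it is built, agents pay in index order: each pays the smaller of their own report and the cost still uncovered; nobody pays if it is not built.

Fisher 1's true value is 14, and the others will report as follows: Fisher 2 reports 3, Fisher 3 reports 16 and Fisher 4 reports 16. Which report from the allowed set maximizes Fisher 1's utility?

3

Report 3: project built, pays 3, utility 14 - 3 = 11.
Report 14: project built, pays 14, utility 14 - 14 = 0.
Report 16: project built, pays 16, utility 14 - 16 = -2.
The best choice is 3 with utility 11.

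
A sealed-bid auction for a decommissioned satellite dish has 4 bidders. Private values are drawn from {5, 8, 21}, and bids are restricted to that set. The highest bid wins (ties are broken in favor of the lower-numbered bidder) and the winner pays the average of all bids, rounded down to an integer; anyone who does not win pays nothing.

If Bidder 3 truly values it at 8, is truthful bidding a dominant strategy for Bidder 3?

Yes

Check each profile of the others' bids and compare truth against every alternative bid.
Others bid (5, 5, 5): truth gives 3, best alternative gives 0.
Others bid (5, 5, 8): truth gives 2, best alternative gives 0.
Others bid (5, 5, 21): truth gives 0, best alternative gives 0.
Others bid (5, 8, 5): truth gives 0, best alternative gives 0.
Others bid (5, 8, 8): truth gives 0, best alternative gives 0.
Others bid (5, 8, 21): truth gives 0, best alternative gives 0.
(Remaining 21 profiles checked similarly; truth is weakly best in each.)
In every case the truthful bid is at least as good as any alternative, so it is a dominant strategy.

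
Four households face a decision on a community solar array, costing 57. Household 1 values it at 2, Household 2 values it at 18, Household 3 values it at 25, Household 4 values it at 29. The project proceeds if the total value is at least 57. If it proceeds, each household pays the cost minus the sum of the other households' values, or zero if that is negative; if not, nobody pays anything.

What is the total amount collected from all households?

Total value 74 ≥ cost 57, so it is built.
Household 1: others sum to 72; max(0, 57 - 72) = 0.
Household 2: others sum to 56; max(0, 57 - 56) = 1.
Household 3: others sum to 49; max(0, 57 - 49) = 8.
Household 4: others sum to 45; max(0, 57 - 45) = 12.
Total collected = 0 + 1 + 8 + 12 = 21.

21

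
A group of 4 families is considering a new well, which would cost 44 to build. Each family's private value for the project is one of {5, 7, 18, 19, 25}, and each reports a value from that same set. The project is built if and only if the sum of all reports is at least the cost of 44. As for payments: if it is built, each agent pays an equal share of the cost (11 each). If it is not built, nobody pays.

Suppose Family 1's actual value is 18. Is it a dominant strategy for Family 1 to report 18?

Consider the case where Family 2 reports 5, Family 3 reports 7 and Family 4 reports 7.
Truthful report 18: project not built, utility 0.
Report 25 instead: project built, pays 11, utility 18 - 11 = 7.
Since 7 > 0, reporting 25 is strictly better here, so truthful reporting is not dominant.

No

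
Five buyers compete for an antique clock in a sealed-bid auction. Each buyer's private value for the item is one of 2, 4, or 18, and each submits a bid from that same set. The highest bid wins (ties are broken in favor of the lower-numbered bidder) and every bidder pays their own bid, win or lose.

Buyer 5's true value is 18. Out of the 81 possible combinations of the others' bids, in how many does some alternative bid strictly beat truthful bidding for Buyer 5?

Others bid (2, 2, 2, 2): truth gives 0; bid 4 gives 14 > 0. Violating.
Others bid (2, 2, 2, 18): truth gives -18; bid 2 gives -2 > -18. Violating.
Others bid (2, 2, 4, 18): truth gives -18; bid 2 gives -2 > -18. Violating.
Others bid (2, 2, 18, 2): truth gives -18; bid 2 gives -2 > -18. Violating.
Others bid (2, 2, 2, 4): truth gives 0; no alternative beats it.
Others bid (2, 2, 4, 2): truth gives 0; no alternative beats it.
(Checking all 81 profiles: 66 have a profitable deviation, 15 do not.)

66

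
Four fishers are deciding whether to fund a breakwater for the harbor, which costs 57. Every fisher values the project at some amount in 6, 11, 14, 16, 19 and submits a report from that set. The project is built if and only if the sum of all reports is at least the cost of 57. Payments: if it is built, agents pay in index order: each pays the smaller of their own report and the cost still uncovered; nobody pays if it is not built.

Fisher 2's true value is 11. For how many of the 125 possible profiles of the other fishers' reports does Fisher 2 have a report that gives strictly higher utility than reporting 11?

Others report (14, 19, 19): truth gives 0; report 6 gives 5 > 0. Violating.
Others report (16, 16, 19): truth gives 0; report 6 gives 5 > 0. Violating.
Others report (16, 19, 16): truth gives 0; report 6 gives 5 > 0. Violating.
Others report (16, 19, 19): truth gives 0; report 6 gives 5 > 0. Violating.
Others report (6, 6, 6): truth gives 0; no alternative beats it.
Others report (6, 6, 11): truth gives 0; no alternative beats it.
(Checking all 125 profiles: 10 have a profitable deviation, 115 do not.)

10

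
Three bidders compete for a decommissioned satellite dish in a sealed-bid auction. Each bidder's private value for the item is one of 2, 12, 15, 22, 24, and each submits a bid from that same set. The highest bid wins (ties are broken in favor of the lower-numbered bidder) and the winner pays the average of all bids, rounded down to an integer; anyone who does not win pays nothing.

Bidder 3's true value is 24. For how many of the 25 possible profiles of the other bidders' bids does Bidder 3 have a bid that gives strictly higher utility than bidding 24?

Others bid (2, 2): truth gives 15; bid 12 gives 19 > 15. Violating.
Others bid (2, 12): truth gives 12; bid 15 gives 15 > 12. Violating.
Others bid (12, 2): truth gives 12; bid 15 gives 15 > 12. Violating.
Others bid (12, 12): truth gives 8; bid 15 gives 11 > 8. Violating.
Others bid (2, 15): truth gives 11; no alternative beats it.
Others bid (2, 22): truth gives 8; no alternative beats it.
(Checking all 25 profiles: 7 have a profitable deviation, 18 do not.)

7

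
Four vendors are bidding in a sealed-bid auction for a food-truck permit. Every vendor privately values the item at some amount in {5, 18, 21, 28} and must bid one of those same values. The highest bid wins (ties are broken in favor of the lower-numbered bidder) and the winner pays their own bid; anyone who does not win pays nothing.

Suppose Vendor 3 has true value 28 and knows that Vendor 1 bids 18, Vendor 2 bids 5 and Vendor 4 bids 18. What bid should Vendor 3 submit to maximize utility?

21

Bid 5: loses, pays 0, utility 0.
Bid 18: loses, pays 0, utility 0.
Bid 21: wins, pays 21, utility 28 - 21 = 7.
Bid 28: wins, pays 28, utility 28 - 28 = 0.
The best choice is 21 with utility 7.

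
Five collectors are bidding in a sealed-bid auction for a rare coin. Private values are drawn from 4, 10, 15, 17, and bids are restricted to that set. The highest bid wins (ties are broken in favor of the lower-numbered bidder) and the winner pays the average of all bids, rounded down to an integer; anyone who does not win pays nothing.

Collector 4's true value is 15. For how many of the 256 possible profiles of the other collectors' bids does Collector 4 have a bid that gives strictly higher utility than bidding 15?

Others bid (4, 4, 4, 4): truth gives 9; bid 10 gives 10 > 9. Violating.
Others bid (4, 4, 4, 10): truth gives 8; bid 10 gives 9 > 8. Violating.
Others bid (4, 4, 4, 17): truth gives 0; bid 17 gives 6 > 0. Violating.
Others bid (4, 4, 10, 17): truth gives 0; bid 17 gives 5 > 0. Violating.
Others bid (4, 4, 4, 15): truth gives 7; no alternative beats it.
Others bid (4, 4, 10, 4): truth gives 8; no alternative beats it.
(Checking all 256 profiles: 84 have a profitable deviation, 172 do not.)

84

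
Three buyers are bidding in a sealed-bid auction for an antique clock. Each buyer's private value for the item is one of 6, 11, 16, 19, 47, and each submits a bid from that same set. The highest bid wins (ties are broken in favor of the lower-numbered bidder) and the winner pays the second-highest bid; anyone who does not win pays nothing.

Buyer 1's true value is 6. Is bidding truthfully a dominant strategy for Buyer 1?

Yes

Check each profile of the others' bids and compare truth against every alternative bid.
Others bid (6, 11): truth gives 0, best alternative gives -5.
Others bid (11, 6): truth gives 0, best alternative gives -5.
Others bid (11, 11): truth gives 0, best alternative gives -5.
Others bid (6, 6): truth gives 0, best alternative gives 0.
Others bid (6, 16): truth gives 0, best alternative gives 0.
Others bid (6, 19): truth gives 0, best alternative gives 0.
(Remaining 19 profiles checked similarly; truth is weakly best in each.)
In every case the truthful bid is at least as good as any alternative, so it is a dominant strategy.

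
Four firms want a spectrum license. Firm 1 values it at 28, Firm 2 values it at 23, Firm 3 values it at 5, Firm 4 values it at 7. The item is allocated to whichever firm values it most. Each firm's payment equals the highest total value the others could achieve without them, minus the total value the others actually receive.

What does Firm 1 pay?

23

Firm 1 has the highest value and receives the item.
Without Firm 1, the item would go to the next-highest value, 23, so the others could achieve 23.
With Firm 1 present and winning, the others receive nothing, so their total is 0.
Payment = 23 - 0 = 23.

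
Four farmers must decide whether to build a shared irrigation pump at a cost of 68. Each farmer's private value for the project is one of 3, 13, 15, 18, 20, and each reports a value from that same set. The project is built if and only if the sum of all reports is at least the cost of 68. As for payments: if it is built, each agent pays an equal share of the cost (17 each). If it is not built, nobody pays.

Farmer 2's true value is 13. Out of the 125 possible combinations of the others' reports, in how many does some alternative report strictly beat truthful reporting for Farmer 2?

10

Others report (15, 20, 20): truth gives -4; report 3 gives 0 > -4. Violating.
Others report (18, 18, 20): truth gives -4; report 3 gives 0 > -4. Violating.
Others report (18, 20, 18): truth gives -4; report 3 gives 0 > -4. Violating.
Others report (18, 20, 20): truth gives -4; report 3 gives 0 > -4. Violating.
Others report (3, 3, 3): truth gives 0; no alternative beats it.
Others report (3, 3, 13): truth gives 0; no alternative beats it.
(Checking all 125 profiles: 10 have a profitable deviation, 115 do not.)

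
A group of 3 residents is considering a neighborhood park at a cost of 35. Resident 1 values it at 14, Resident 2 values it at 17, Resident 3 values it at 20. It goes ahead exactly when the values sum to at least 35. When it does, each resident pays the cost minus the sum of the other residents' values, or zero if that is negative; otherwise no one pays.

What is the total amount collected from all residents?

Total value 51 ≥ cost 35, so it is built.
Resident 1: others sum to 37; max(0, 35 - 37) = 0.
Resident 2: others sum to 34; max(0, 35 - 34) = 1.
Resident 3: others sum to 31; max(0, 35 - 31) = 4.
Total collected = 0 + 1 + 4 = 5.

5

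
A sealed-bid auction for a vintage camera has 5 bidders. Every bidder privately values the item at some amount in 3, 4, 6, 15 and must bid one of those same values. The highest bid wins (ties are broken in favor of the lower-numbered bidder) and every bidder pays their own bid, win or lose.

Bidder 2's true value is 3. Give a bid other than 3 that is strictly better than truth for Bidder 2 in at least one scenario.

Suppose Bidder 1 bids 3, Bidder 3 bids 3, Bidder 4 bids 3 and Bidder 5 bids 3.
Bid 3: loses but pays 3, utility -3.
Bid 4: wins, pays 4, utility 3 - 4 = -1.
So bidding 4 beats truth here (-1 > -3).

4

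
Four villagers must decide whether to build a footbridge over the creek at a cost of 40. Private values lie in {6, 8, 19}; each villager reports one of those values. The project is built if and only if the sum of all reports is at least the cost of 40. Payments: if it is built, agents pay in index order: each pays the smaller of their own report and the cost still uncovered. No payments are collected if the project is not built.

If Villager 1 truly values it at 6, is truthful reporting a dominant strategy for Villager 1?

Yes

Check each profile of the others' reports and compare truth against every alternative report.
Others report (6, 8, 19): truth gives 0, best alternative gives -2.
Others report (6, 19, 8): truth gives 0, best alternative gives -2.
Others report (6, 19, 19): truth gives 0, best alternative gives -2.
Others report (8, 6, 19): truth gives 0, best alternative gives -2.
Others report (8, 8, 19): truth gives 0, best alternative gives -2.
Others report (8, 19, 6): truth gives 0, best alternative gives -2.
(Remaining 21 profiles checked similarly; truth is weakly best in each.)
In every case the truthful report is at least as good as any alternative, so it is a dominant strategy.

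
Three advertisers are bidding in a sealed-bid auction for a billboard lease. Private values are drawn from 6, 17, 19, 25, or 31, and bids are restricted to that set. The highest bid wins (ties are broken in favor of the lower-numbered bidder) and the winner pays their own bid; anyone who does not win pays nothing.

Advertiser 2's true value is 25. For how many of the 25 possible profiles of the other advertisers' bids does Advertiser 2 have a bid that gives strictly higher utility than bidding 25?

6

Others bid (6, 6): truth gives 0; bid 17 gives 8 > 0. Violating.
Others bid (6, 17): truth gives 0; bid 17 gives 8 > 0. Violating.
Others bid (6, 19): truth gives 0; bid 19 gives 6 > 0. Violating.
Others bid (17, 6): truth gives 0; bid 19 gives 6 > 0. Violating.
Others bid (6, 25): truth gives 0; no alternative beats it.
Others bid (6, 31): truth gives 0; no alternative beats it.
(Checking all 25 profiles: 6 have a profitable deviation, 19 do not.)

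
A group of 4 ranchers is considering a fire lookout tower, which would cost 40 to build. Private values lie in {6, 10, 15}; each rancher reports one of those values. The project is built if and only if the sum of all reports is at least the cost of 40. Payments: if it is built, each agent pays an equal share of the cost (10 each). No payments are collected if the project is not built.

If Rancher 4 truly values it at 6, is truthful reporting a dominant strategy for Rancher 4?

Yes

Check each profile of the others' reports and compare truth against every alternative report.
Others report (6, 10, 15): truth gives 0, best alternative gives -4.
Others report (6, 15, 10): truth gives 0, best alternative gives -4.
Others report (10, 6, 15): truth gives 0, best alternative gives -4.
Others report (10, 10, 10): truth gives 0, best alternative gives -4.
Others report (10, 15, 6): truth gives 0, best alternative gives -4.
Others report (15, 6, 10): truth gives 0, best alternative gives -4.
(Remaining 21 profiles checked similarly; truth is weakly best in each.)
In every case the truthful report is at least as good as any alternative, so it is a dominant strategy.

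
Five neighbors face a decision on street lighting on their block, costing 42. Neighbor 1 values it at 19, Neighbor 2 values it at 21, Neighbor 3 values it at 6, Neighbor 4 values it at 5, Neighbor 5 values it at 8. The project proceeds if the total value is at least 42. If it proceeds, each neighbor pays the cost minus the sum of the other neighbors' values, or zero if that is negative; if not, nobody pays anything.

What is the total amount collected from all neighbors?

6

Total value 59 ≥ cost 42, so it is built.
Neighbor 1: others sum to 40; max(0, 42 - 40) = 2.
Neighbor 2: others sum to 38; max(0, 42 - 38) = 4.
Neighbor 3: others sum to 53; max(0, 42 - 53) = 0.
Neighbor 4: others sum to 54; max(0, 42 - 54) = 0.
Neighbor 5: others sum to 51; max(0, 42 - 51) = 0.
Total collected = 2 + 4 + 0 + 0 + 0 = 6.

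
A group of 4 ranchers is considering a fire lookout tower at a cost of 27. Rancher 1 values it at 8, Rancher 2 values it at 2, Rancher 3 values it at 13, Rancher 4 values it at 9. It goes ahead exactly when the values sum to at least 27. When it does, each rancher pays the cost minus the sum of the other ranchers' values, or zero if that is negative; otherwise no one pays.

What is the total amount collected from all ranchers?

Total value 32 ≥ cost 27, so it is built.
Rancher 1: others sum to 24; max(0, 27 - 24) = 3.
Rancher 2: others sum to 30; max(0, 27 - 30) = 0.
Rancher 3: others sum to 19; max(0, 27 - 19) = 8.
Rancher 4: others sum to 23; max(0, 27 - 23) = 4.
Total collected = 3 + 0 + 8 + 4 = 15.

15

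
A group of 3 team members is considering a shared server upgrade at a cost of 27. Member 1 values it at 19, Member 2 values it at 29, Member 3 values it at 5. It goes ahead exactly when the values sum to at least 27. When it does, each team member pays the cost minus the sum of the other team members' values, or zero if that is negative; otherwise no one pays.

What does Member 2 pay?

3

Total value 53 ≥ cost 27, so the project is built.
The other team members' values sum to 24.
Cost minus that sum is 27 - 24 = 3.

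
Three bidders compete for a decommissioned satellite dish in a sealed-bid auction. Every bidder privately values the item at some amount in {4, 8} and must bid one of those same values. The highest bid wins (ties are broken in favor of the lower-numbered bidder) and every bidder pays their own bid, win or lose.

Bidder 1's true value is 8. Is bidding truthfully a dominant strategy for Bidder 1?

Consider the case where Bidder 2 bids 4 and Bidder 3 bids 4.
Truthful bid 8: wins, pays 8, utility 8 - 8 = 0.
Bid 4 instead: wins, pays 4, utility 8 - 4 = 4.
Since 4 > 0, bidding 4 is strictly better here, so truthful bidding is not dominant.

No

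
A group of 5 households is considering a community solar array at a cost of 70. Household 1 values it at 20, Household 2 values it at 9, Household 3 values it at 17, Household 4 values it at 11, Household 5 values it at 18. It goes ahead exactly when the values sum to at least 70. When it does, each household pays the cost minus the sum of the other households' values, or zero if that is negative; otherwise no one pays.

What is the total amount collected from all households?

Total value 75 ≥ cost 70, so it is built.
Household 1: others sum to 55; max(0, 70 - 55) = 15.
Household 2: others sum to 66; max(0, 70 - 66) = 4.
Household 3: others sum to 58; max(0, 70 - 58) = 12.
Household 4: others sum to 64; max(0, 70 - 64) = 6.
Household 5: others sum to 57; max(0, 70 - 57) = 13.
Total collected = 15 + 4 + 12 + 6 + 13 = 50.

50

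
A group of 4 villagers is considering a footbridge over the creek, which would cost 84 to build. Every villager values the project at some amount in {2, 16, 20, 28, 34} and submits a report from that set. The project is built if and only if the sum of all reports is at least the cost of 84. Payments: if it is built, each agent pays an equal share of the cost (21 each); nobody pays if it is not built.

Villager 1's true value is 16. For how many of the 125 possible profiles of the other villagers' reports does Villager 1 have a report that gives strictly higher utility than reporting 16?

27

Others report (2, 34, 34): truth gives -5; report 2 gives 0 > -5. Violating.
Others report (16, 20, 34): truth gives -5; report 2 gives 0 > -5. Violating.
Others report (16, 28, 28): truth gives -5; report 2 gives 0 > -5. Violating.
Others report (16, 28, 34): truth gives -5; report 2 gives 0 > -5. Violating.
Others report (2, 2, 2): truth gives 0; no alternative beats it.
Others report (2, 2, 16): truth gives 0; no alternative beats it.
(Checking all 125 profiles: 27 have a profitable deviation, 98 do not.)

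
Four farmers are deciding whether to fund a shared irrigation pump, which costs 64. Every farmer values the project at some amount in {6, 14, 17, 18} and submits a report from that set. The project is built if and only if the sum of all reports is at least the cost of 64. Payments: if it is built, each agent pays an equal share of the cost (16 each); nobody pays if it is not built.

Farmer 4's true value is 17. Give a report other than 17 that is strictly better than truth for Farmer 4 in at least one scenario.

Suppose Farmer 1 reports 14, Farmer 2 reports 14 and Farmer 3 reports 18.
Report 17: project not built, utility 0.
Report 18: project built, pays 16, utility 17 - 16 = 1.
So reporting 18 beats truth here (1 > 0).

18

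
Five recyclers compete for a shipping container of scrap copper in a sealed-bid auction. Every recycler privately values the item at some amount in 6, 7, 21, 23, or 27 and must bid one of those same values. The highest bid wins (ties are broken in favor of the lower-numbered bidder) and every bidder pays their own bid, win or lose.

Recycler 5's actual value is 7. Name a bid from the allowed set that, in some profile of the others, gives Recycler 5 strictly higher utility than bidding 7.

6

Suppose Recycler 1 bids 6, Recycler 2 bids 6, Recycler 3 bids 6 and Recycler 4 bids 7.
Bid 7: loses but pays 7, utility -7.
Bid 6: loses but pays 6, utility -6.
So bidding 6 beats truth here (-6 > -7).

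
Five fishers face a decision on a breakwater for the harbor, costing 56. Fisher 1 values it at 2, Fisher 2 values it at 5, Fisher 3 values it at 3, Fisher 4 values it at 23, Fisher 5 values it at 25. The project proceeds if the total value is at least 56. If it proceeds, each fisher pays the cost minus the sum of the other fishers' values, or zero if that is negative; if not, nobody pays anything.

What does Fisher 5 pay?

23

Total value 58 ≥ cost 56, so the project is built.
The other fishers' values sum to 33.
Cost minus that sum is 56 - 33 = 23.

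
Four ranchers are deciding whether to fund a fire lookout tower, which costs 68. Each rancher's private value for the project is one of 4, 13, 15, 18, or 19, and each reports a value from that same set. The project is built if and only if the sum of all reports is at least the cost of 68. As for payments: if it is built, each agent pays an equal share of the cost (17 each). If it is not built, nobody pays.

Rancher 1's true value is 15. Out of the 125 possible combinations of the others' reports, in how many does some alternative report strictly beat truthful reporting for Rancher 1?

11

Others report (15, 19, 19): truth gives -2; report 4 gives 0 > -2. Violating.
Others report (18, 18, 18): truth gives -2; report 4 gives 0 > -2. Violating.
Others report (18, 18, 19): truth gives -2; report 4 gives 0 > -2. Violating.
Others report (18, 19, 18): truth gives -2; report 4 gives 0 > -2. Violating.
Others report (4, 4, 4): truth gives 0; no alternative beats it.
Others report (4, 4, 13): truth gives 0; no alternative beats it.
(Checking all 125 profiles: 11 have a profitable deviation, 114 do not.)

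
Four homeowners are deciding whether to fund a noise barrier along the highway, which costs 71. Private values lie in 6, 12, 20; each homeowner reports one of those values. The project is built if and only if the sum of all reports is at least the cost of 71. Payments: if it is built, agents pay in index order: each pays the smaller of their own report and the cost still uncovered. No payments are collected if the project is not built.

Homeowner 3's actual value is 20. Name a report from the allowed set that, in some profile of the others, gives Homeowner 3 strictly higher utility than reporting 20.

Suppose Homeowner 1 reports 20, Homeowner 2 reports 20 and Homeowner 4 reports 20.
Report 20: project built, pays 20, utility 20 - 20 = 0.
Report 12: project built, pays 12, utility 20 - 12 = 8.
So reporting 12 beats truth here (8 > 0).

12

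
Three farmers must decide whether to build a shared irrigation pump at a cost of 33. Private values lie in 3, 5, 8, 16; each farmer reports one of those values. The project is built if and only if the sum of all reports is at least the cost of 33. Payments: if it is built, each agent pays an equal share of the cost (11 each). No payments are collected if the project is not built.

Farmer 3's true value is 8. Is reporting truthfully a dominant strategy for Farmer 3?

Check each profile of the others' reports and compare truth against every alternative report.
Others report (16, 16): truth gives -3, best alternative gives -3.
Others report (3, 3): truth gives 0, best alternative gives 0.
Others report (3, 5): truth gives 0, best alternative gives 0.
Others report (3, 8): truth gives 0, best alternative gives 0.
Others report (3, 16): truth gives 0, best alternative gives 0.
Others report (5, 3): truth gives 0, best alternative gives 0.
(Remaining 10 profiles checked similarly; truth is weakly best in each.)
In every case the truthful report is at least as good as any alternative, so it is a dominant strategy.

Yes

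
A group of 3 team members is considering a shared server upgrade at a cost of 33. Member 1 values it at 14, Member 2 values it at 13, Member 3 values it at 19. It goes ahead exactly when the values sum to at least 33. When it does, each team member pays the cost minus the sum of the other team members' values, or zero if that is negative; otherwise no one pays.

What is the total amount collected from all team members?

Total value 46 ≥ cost 33, so it is built.
Member 1: others sum to 32; max(0, 33 - 32) = 1.
Member 2: others sum to 33; max(0, 33 - 33) = 0.
Member 3: others sum to 27; max(0, 33 - 27) = 6.
Total collected = 1 + 0 + 6 = 7.

7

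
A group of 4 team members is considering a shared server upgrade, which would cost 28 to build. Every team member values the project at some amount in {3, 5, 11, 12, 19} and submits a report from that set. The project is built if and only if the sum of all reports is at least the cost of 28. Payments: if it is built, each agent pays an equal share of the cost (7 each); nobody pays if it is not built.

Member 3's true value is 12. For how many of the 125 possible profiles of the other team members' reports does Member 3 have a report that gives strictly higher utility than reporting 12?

8

Others report (3, 3, 3): truth gives 0; report 19 gives 5 > 0. Violating.
Others report (3, 3, 5): truth gives 0; report 19 gives 5 > 0. Violating.
Others report (3, 5, 3): truth gives 0; report 19 gives 5 > 0. Violating.
Others report (3, 5, 5): truth gives 0; report 19 gives 5 > 0. Violating.
Others report (3, 3, 11): truth gives 5; no alternative beats it.
Others report (3, 3, 12): truth gives 5; no alternative beats it.
(Checking all 125 profiles: 8 have a profitable deviation, 117 do not.)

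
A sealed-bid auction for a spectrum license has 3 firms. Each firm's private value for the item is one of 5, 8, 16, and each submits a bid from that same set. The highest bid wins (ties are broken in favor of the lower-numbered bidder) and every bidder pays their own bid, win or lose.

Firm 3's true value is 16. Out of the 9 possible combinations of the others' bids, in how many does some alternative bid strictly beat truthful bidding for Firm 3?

Others bid (5, 5): truth gives 0; bid 8 gives 8 > 0. Violating.
Others bid (5, 16): truth gives -16; bid 5 gives -5 > -16. Violating.
Others bid (8, 16): truth gives -16; bid 5 gives -5 > -16. Violating.
Others bid (16, 5): truth gives -16; bid 5 gives -5 > -16. Violating.
Others bid (5, 8): truth gives 0; no alternative beats it.
Others bid (8, 5): truth gives 0; no alternative beats it.
(Checking all 9 profiles: 6 have a profitable deviation, 3 do not.)

6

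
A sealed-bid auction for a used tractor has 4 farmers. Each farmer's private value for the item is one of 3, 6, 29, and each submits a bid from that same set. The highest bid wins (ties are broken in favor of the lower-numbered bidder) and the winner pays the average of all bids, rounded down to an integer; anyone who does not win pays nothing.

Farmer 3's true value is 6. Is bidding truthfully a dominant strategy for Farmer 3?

Yes

Check each profile of the others' bids and compare truth against every alternative bid.
Others bid (3, 3, 3): truth gives 3, best alternative gives 0.
Others bid (3, 3, 6): truth gives 2, best alternative gives 0.
Others bid (3, 3, 29): truth gives 0, best alternative gives 0.
Others bid (3, 6, 3): truth gives 0, best alternative gives 0.
Others bid (3, 6, 6): truth gives 0, best alternative gives 0.
Others bid (3, 6, 29): truth gives 0, best alternative gives 0.
(Remaining 21 profiles checked similarly; truth is weakly best in each.)
In every case the truthful bid is at least as good as any alternative, so it is a dominant strategy.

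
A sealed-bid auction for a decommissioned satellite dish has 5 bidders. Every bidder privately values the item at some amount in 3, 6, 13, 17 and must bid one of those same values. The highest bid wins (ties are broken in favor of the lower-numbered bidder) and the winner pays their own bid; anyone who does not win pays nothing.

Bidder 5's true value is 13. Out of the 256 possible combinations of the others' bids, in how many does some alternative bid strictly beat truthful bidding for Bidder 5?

1

Others bid (3, 3, 3, 3): truth gives 0; bid 6 gives 7 > 0. Violating.
Others bid (3, 3, 3, 6): truth gives 0; no alternative beats it.
Others bid (3, 3, 3, 13): truth gives 0; no alternative beats it.
(Checking all 256 profiles: 1 has a profitable deviation, 255 do not.)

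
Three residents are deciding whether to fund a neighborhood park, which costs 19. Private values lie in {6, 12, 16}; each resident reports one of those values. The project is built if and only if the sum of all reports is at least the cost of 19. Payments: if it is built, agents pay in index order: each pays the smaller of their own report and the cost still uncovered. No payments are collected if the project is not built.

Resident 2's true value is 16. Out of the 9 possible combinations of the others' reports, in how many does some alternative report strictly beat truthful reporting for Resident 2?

6

Others report (6, 6): truth gives 3; report 12 gives 4 > 3. Violating.
Others report (6, 12): truth gives 3; report 6 gives 10 > 3. Violating.
Others report (6, 16): truth gives 3; report 6 gives 10 > 3. Violating.
Others report (12, 6): truth gives 9; report 6 gives 10 > 9. Violating.
Others report (16, 6): truth gives 13; no alternative beats it.
Others report (16, 12): truth gives 13; no alternative beats it.
(Checking all 9 profiles: 6 have a profitable deviation, 3 do not.)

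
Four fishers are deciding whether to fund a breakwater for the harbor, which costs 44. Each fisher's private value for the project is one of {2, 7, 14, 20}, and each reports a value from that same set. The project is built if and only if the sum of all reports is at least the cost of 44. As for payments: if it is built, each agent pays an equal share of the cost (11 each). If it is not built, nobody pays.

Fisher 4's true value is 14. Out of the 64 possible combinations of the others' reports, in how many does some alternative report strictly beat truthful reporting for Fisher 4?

Others report (2, 2, 20): truth gives 0; report 20 gives 3 > 0. Violating.
Others report (2, 7, 20): truth gives 0; report 20 gives 3 > 0. Violating.
Others report (2, 20, 2): truth gives 0; report 20 gives 3 > 0. Violating.
Others report (2, 20, 7): truth gives 0; report 20 gives 3 > 0. Violating.
Others report (2, 2, 2): truth gives 0; no alternative beats it.
Others report (2, 2, 7): truth gives 0; no alternative beats it.
(Checking all 64 profiles: 12 have a profitable deviation, 52 do not.)

12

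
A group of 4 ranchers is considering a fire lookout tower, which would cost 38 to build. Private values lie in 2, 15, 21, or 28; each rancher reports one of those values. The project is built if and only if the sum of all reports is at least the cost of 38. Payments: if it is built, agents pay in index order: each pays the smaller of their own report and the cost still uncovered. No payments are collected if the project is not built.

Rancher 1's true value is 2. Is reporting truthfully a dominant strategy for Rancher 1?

Yes

Check each profile of the others' reports and compare truth against every alternative report.
Others report (2, 2, 21): truth gives 0, best alternative gives -13.
Others report (2, 2, 28): truth gives 0, best alternative gives -13.
Others report (2, 15, 15): truth gives 0, best alternative gives -13.
Others report (2, 15, 21): truth gives 0, best alternative gives -13.
Others report (2, 15, 28): truth gives 0, best alternative gives -13.
Others report (2, 21, 2): truth gives 0, best alternative gives -13.
(Remaining 58 profiles checked similarly; truth is weakly best in each.)
In every case the truthful report is at least as good as any alternative, so it is a dominant strategy.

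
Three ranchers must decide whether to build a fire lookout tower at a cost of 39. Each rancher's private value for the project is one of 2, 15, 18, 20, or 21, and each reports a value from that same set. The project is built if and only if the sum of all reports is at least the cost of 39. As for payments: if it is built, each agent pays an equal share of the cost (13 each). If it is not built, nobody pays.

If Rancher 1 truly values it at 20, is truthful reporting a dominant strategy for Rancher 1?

Check each profile of the others' reports and compare truth against every alternative report.
Others report (2, 18): truth gives 7, best alternative gives 7.
Others report (2, 20): truth gives 7, best alternative gives 7.
Others report (2, 21): truth gives 7, best alternative gives 7.
Others report (15, 15): truth gives 7, best alternative gives 7.
Others report (15, 18): truth gives 7, best alternative gives 7.
Others report (15, 20): truth gives 7, best alternative gives 7.
(Remaining 19 profiles checked similarly; truth is weakly best in each.)
In every case the truthful report is at least as good as any alternative, so it is a dominant strategy.

Yes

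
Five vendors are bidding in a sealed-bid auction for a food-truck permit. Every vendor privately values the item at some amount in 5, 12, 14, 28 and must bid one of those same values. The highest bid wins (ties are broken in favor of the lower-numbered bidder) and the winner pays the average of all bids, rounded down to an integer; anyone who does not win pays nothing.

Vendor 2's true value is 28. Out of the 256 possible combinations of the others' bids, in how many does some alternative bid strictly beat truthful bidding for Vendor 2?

54

Others bid (5, 5, 5, 5): truth gives 19; bid 12 gives 22 > 19. Violating.
Others bid (5, 5, 5, 12): truth gives 17; bid 12 gives 21 > 17. Violating.
Others bid (5, 5, 5, 14): truth gives 17; bid 14 gives 20 > 17. Violating.
Others bid (5, 5, 12, 5): truth gives 17; bid 12 gives 21 > 17. Violating.
Others bid (5, 5, 5, 28): truth gives 14; no alternative beats it.
Others bid (5, 5, 12, 28): truth gives 13; no alternative beats it.
(Checking all 256 profiles: 54 have a profitable deviation, 202 do not.)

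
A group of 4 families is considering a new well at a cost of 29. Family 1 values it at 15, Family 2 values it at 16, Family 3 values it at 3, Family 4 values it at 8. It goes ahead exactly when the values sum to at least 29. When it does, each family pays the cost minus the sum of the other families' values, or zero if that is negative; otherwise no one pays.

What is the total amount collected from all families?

5

Total value 42 ≥ cost 29, so it is built.
Family 1: others sum to 27; max(0, 29 - 27) = 2.
Family 2: others sum to 26; max(0, 29 - 26) = 3.
Family 3: others sum to 39; max(0, 29 - 39) = 0.
Family 4: others sum to 34; max(0, 29 - 34) = 0.
Total collected = 2 + 3 + 0 + 0 = 5.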